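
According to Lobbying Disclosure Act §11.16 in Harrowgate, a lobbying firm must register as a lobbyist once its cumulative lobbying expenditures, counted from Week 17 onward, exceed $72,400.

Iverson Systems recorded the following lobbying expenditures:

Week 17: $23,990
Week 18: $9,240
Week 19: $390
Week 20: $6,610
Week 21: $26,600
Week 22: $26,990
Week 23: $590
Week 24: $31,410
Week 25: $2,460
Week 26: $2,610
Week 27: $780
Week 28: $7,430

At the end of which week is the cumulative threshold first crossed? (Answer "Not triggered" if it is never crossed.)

Through Week 17: $23,990
Through Week 18: $33,230
Through Week 19: $33,620
Through Week 20: $40,230
Through Week 21: $66,830
Through Week 22: $93,820 ← exceeds threshold

Week 22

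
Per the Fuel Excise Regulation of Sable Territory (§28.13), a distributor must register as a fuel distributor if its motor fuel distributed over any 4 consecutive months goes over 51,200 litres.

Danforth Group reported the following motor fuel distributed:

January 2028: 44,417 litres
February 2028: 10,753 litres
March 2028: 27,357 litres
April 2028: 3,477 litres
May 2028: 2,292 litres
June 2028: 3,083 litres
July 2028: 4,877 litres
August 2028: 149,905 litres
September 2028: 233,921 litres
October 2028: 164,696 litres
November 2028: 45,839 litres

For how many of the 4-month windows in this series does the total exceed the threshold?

January 2028–April 2028: 44,417 litres + 10,753 litres + 27,357 litres + 3,477 litres = 86,004 litres (over)
February 2028–May 2028: 10,753 litres + 27,357 litres + 3,477 litres + 2,292 litres = 43,879 litres (under)
March 2028–June 2028: 27,357 litres + 3,477 litres + 2,292 litres + 3,083 litres = 36,209 litres (under)
April 2028–July 2028: 3,477 litres + 2,292 litres + 3,083 litres + 4,877 litres = 13,729 litres (under)
May 2028–August 2028: 2,292 litres + 3,083 litres + 4,877 litres + 149,905 litres = 160,157 litres (over)
June 2028–September 2028: 3,083 litres + 4,877 litres + 149,905 litres + 233,921 litres = 391,786 litres (over)
July 2028–October 2028: 4,877 litres + 149,905 litres + 233,921 litres + 164,696 litres = 553,399 litres (over)
August 2028–November 2028: 149,905 litres + 233,921 litres + 164,696 litres + 45,839 litres = 594,361 litres (over)
5 windows exceed the threshold.

5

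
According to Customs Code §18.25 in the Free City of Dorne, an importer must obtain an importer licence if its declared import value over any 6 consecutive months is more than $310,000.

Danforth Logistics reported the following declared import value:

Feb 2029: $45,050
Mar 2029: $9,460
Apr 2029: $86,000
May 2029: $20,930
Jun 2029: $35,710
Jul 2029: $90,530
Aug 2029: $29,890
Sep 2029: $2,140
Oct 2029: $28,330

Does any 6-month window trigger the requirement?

No

Feb 2029–Jul 2029: $45,050 + $9,460 + $86,000 + $20,930 + $35,710 + $90,530 = $287,680 (under)
Mar 2029–Aug 2029: $9,460 + $86,000 + $20,930 + $35,710 + $90,530 + $29,890 = $272,520 (under)
Apr 2029–Sep 2029: $86,000 + $20,930 + $35,710 + $90,530 + $29,890 + $2,140 = $265,200 (under)
May 2029–Oct 2029: $20,930 + $35,710 + $90,530 + $29,890 + $2,140 + $28,330 = $207,530 (under)
No window exceeds $310,000.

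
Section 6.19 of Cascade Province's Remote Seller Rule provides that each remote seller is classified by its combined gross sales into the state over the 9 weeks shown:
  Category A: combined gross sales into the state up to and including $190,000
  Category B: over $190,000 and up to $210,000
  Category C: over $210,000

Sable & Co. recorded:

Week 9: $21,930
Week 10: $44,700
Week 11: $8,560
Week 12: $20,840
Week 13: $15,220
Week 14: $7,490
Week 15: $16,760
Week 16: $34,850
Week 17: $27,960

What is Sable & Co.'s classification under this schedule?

Category B

Combined gross sales into the state: $21,930 + $44,700 + $8,560 + $20,840 + $15,220 + $7,490 + $16,760 + $34,850 + $27,960 = $198,310.
$190,000 < $198,310 ≤ $210,000, so Category B applies.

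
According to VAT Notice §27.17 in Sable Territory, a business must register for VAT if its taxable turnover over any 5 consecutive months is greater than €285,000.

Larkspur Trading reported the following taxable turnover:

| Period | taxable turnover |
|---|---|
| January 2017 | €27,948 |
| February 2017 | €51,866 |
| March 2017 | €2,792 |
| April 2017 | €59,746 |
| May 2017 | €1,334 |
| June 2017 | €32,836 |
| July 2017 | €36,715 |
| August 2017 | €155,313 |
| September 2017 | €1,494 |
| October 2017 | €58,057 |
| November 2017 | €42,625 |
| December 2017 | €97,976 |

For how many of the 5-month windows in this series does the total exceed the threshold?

3

January 2017–May 2017: €27,948 + €51,866 + €2,792 + €59,746 + €1,334 = €143,686 (under)
February 2017–June 2017: €51,866 + €2,792 + €59,746 + €1,334 + €32,836 = €148,574 (under)
March 2017–July 2017: €2,792 + €59,746 + €1,334 + €32,836 + €36,715 = €133,423 (under)
April 2017–August 2017: €59,746 + €1,334 + €32,836 + €36,715 + €155,313 = €285,944 (over)
May 2017–September 2017: €1,334 + €32,836 + €36,715 + €155,313 + €1,494 = €227,692 (under)
June 2017–October 2017: €32,836 + €36,715 + €155,313 + €1,494 + €58,057 = €284,415 (under)
July 2017–November 2017: €36,715 + €155,313 + €1,494 + €58,057 + €42,625 = €294,204 (over)
August 2017–December 2017: €155,313 + €1,494 + €58,057 + €42,625 + €97,976 = €355,465 (over)
3 windows exceed the threshold.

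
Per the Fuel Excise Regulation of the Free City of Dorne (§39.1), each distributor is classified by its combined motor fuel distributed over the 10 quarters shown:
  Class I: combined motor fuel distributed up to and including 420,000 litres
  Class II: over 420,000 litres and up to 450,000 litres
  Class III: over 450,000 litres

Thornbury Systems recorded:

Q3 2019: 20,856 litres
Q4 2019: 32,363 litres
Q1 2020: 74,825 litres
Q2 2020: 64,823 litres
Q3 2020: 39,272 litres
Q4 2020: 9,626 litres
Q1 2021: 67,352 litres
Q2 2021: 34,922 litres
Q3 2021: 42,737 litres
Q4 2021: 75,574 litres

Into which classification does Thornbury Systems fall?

Combined motor fuel distributed: 20,856 litres + 32,363 litres + 74,825 litres + 64,823 litres + 39,272 litres + 9,626 litres + 67,352 litres + 34,922 litres + 42,737 litres + 75,574 litres = 462,350 litres.
462,350 litres > 450,000 litres, so Class III applies.

Class III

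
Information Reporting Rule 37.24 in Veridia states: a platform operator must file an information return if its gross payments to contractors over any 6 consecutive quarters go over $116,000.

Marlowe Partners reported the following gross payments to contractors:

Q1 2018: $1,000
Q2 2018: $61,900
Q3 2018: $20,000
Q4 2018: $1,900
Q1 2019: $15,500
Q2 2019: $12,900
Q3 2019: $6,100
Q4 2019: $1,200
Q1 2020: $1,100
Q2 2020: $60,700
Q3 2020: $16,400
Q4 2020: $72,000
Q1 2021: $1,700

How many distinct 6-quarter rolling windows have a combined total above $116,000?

Q1 2018–Q2 2019: $1,000 + $61,900 + $20,000 + $1,900 + $15,500 + $12,900 = $113,200 (under)
Q2 2018–Q3 2019: $61,900 + $20,000 + $1,900 + $15,500 + $12,900 + $6,100 = $118,300 (over)
Q3 2018–Q4 2019: $20,000 + $1,900 + $15,500 + $12,900 + $6,100 + $1,200 = $57,600 (under)
Q4 2018–Q1 2020: $1,900 + $15,500 + $12,900 + $6,100 + $1,200 + $1,100 = $38,700 (under)
Q1 2019–Q2 2020: $15,500 + $12,900 + $6,100 + $1,200 + $1,100 + $60,700 = $97,500 (under)
Q2 2019–Q3 2020: $12,900 + $6,100 + $1,200 + $1,100 + $60,700 + $16,400 = $98,400 (under)
Q3 2019–Q4 2020: $6,100 + $1,200 + $1,100 + $60,700 + $16,400 + $72,000 = $157,500 (over)
Q4 2019–Q1 2021: $1,200 + $1,100 + $60,700 + $16,400 + $72,000 + $1,700 = $153,100 (over)
3 windows exceed the threshold.

3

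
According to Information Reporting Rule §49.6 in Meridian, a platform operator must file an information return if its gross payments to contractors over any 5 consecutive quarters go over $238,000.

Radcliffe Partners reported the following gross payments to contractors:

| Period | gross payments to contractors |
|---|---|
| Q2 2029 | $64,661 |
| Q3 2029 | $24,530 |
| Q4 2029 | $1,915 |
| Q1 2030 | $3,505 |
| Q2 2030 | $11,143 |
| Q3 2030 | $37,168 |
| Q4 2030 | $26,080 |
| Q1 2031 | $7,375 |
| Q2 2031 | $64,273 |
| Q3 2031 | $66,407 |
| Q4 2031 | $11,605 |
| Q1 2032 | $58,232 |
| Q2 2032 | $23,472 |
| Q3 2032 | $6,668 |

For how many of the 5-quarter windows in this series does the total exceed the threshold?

0

Q2 2029–Q2 2030: $64,661 + $24,530 + $1,915 + $3,505 + $11,143 = $105,754 (under)
Q3 2029–Q3 2030: $24,530 + $1,915 + $3,505 + $11,143 + $37,168 = $78,261 (under)
Q4 2029–Q4 2030: $1,915 + $3,505 + $11,143 + $37,168 + $26,080 = $79,811 (under)
Q1 2030–Q1 2031: $3,505 + $11,143 + $37,168 + $26,080 + $7,375 = $85,271 (under)
Q2 2030–Q2 2031: $11,143 + $37,168 + $26,080 + $7,375 + $64,273 = $146,039 (under)
Q3 2030–Q3 2031: $37,168 + $26,080 + $7,375 + $64,273 + $66,407 = $201,303 (under)
Q4 2030–Q4 2031: $26,080 + $7,375 + $64,273 + $66,407 + $11,605 = $175,740 (under)
Q1 2031–Q1 2032: $7,375 + $64,273 + $66,407 + $11,605 + $58,232 = $207,892 (under)
Q2 2031–Q2 2032: $64,273 + $66,407 + $11,605 + $58,232 + $23,472 = $223,989 (under)
Q3 2031–Q3 2032: $66,407 + $11,605 + $58,232 + $23,472 + $6,668 = $166,384 (under)
0 windows exceed the threshold.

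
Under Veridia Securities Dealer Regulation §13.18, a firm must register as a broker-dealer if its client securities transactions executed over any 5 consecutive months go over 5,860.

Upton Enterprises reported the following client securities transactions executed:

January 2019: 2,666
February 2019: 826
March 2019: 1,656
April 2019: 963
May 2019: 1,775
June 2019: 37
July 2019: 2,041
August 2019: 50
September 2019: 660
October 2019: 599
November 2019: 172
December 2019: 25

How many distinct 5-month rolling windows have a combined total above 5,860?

2

January 2019–May 2019: 2,666 + 826 + 1,656 + 963 + 1,775 = 7,886 (over)
February 2019–June 2019: 826 + 1,656 + 963 + 1,775 + 37 = 5,257 (under)
March 2019–July 2019: 1,656 + 963 + 1,775 + 37 + 2,041 = 6,472 (over)
April 2019–August 2019: 963 + 1,775 + 37 + 2,041 + 50 = 4,866 (under)
May 2019–September 2019: 1,775 + 37 + 2,041 + 50 + 660 = 4,563 (under)
June 2019–October 2019: 37 + 2,041 + 50 + 660 + 599 = 3,387 (under)
July 2019–November 2019: 2,041 + 50 + 660 + 599 + 172 = 3,522 (under)
August 2019–December 2019: 50 + 660 + 599 + 172 + 25 = 1,506 (under)
2 windows exceed the threshold.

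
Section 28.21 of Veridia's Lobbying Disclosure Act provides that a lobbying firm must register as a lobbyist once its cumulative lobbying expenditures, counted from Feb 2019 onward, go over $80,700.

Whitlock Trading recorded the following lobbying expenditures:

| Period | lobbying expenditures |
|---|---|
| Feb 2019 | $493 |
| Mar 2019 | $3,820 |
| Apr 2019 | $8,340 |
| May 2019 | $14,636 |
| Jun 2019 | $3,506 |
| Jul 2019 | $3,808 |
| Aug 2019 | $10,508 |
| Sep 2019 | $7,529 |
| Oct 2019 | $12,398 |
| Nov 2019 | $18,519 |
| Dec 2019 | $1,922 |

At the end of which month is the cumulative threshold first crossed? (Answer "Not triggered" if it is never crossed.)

Nov 2019

Through Feb 2019: $493
Through Mar 2019: $4,313
Through Apr 2019: $12,653
Through May 2019: $27,289
Through Jun 2019: $30,795
Through Jul 2019: $34,603
Through Aug 2019: $45,111
Through Sep 2019: $52,640
Through Oct 2019: $65,038
Through Nov 2019: $83,557 ← exceeds threshold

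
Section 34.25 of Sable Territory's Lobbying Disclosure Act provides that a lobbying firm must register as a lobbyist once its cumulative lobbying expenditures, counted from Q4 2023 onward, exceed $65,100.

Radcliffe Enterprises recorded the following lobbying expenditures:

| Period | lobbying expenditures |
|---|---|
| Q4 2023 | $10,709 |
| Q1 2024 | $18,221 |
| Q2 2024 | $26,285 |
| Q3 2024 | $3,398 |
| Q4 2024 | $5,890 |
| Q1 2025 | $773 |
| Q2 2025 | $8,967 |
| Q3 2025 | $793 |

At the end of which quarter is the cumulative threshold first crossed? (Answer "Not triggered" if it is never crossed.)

Through Q4 2023: $10,709
Through Q1 2024: $28,930
Through Q2 2024: $55,215
Through Q3 2024: $58,613
Through Q4 2024: $64,503
Through Q1 2025: $65,276 ← exceeds threshold

Q1 2025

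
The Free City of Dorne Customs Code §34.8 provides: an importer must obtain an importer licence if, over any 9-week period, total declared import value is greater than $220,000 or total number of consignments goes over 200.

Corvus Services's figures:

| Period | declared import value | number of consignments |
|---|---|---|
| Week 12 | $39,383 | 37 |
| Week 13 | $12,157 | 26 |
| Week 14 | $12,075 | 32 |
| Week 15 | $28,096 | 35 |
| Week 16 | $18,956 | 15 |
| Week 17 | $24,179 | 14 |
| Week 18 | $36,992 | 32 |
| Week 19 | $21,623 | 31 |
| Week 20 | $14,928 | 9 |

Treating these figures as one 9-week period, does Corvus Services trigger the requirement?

Yes

Total declared import value: $39,383 + $12,157 + $12,075 + $28,096 + $18,956 + $24,179 + $36,992 + $21,623 + $14,928 = $208,389 (≤ $220,000).
Total number of consignments: 37 + 26 + 32 + 35 + 15 + 14 + 32 + 31 + 9 = 231 (> 200).
The test is 'or': at least one threshold is exceeded.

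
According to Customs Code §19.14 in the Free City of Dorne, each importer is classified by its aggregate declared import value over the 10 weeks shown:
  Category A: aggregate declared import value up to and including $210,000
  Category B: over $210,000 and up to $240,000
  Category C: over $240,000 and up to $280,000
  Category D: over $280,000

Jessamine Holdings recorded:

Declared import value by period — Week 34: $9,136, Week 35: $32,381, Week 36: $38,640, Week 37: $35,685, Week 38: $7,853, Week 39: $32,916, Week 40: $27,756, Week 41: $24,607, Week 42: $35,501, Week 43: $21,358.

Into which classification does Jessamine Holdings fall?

Aggregate declared import value: $9,136 + $32,381 + $38,640 + $35,685 + $7,853 + $32,916 + $27,756 + $24,607 + $35,501 + $21,358 = $265,833.
$240,000 < $265,833 ≤ $280,000, so Category C applies.

Category C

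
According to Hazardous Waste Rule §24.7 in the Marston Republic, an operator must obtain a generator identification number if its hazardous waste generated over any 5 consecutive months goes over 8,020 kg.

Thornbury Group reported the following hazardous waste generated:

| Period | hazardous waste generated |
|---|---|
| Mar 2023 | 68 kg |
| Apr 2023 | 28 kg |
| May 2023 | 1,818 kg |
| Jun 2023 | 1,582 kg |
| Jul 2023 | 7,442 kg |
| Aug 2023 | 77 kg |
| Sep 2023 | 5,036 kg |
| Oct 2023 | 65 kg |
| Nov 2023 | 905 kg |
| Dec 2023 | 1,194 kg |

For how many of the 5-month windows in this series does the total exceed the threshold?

5

Mar 2023–Jul 2023: 68 kg + 28 kg + 1,818 kg + 1,582 kg + 7,442 kg = 10,938 kg (over)
Apr 2023–Aug 2023: 28 kg + 1,818 kg + 1,582 kg + 7,442 kg + 77 kg = 10,947 kg (over)
May 2023–Sep 2023: 1,818 kg + 1,582 kg + 7,442 kg + 77 kg + 5,036 kg = 15,955 kg (over)
Jun 2023–Oct 2023: 1,582 kg + 7,442 kg + 77 kg + 5,036 kg + 65 kg = 14,202 kg (over)
Jul 2023–Nov 2023: 7,442 kg + 77 kg + 5,036 kg + 65 kg + 905 kg = 13,525 kg (over)
Aug 2023–Dec 2023: 77 kg + 5,036 kg + 65 kg + 905 kg + 1,194 kg = 7,277 kg (under)
5 windows exceed the threshold.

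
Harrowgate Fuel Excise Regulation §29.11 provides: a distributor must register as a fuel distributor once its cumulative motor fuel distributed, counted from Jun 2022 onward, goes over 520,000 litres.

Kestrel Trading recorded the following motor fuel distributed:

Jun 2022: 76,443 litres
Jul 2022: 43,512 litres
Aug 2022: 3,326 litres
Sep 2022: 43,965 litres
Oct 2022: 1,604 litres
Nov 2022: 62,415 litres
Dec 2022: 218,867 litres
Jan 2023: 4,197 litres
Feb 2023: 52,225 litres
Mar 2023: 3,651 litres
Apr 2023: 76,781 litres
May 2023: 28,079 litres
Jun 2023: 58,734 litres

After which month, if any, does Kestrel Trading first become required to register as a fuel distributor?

Through Jun 2022: 76,443 litres
Through Jul 2022: 119,955 litres
Through Aug 2022: 123,281 litres
Through Sep 2022: 167,246 litres
Through Oct 2022: 168,850 litres
Through Nov 2022: 231,265 litres
Through Dec 2022: 450,132 litres
Through Jan 2023: 454,329 litres
Through Feb 2023: 506,554 litres
Through Mar 2023: 510,205 litres
Through Apr 2023: 586,986 litres ← exceeds threshold

Apr 2023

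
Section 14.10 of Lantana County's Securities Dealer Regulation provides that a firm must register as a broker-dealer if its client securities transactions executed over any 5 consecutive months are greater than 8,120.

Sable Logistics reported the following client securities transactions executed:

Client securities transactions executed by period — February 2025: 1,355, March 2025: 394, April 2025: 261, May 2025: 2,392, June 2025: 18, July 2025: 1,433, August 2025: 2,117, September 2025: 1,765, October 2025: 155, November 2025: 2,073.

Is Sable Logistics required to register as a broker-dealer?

No

February 2025–June 2025: 1,355 + 394 + 261 + 2,392 + 18 = 4,420 (under)
March 2025–July 2025: 394 + 261 + 2,392 + 18 + 1,433 = 4,498 (under)
April 2025–August 2025: 261 + 2,392 + 18 + 1,433 + 2,117 = 6,221 (under)
May 2025–September 2025: 2,392 + 18 + 1,433 + 2,117 + 1,765 = 7,725 (under)
June 2025–October 2025: 18 + 1,433 + 2,117 + 1,765 + 155 = 5,488 (under)
July 2025–November 2025: 1,433 + 2,117 + 1,765 + 155 + 2,073 = 7,543 (under)
No window exceeds 8,120.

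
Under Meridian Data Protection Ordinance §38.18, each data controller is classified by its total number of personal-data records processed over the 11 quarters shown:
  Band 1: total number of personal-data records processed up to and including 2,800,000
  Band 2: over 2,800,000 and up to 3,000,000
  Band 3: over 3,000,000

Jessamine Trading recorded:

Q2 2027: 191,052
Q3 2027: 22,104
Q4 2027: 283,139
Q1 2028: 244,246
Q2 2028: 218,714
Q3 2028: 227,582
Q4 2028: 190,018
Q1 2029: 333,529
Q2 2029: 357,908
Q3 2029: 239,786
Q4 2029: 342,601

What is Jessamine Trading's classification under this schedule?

Total number of personal-data records processed: 191,052 + 22,104 + 283,139 + 244,246 + 218,714 + 227,582 + 190,018 + 333,529 + 357,908 + 239,786 + 342,601 = 2,650,679.
2,650,679 ≤ 2,800,000, so Band 1 applies.

Band 1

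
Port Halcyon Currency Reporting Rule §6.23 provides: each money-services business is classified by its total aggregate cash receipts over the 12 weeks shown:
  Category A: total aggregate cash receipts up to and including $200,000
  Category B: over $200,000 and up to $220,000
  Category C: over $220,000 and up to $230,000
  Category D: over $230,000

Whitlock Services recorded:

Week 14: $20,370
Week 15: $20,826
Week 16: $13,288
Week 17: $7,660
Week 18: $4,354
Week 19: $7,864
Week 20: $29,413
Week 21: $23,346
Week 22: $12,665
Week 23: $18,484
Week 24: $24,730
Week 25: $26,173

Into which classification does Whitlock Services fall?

Total aggregate cash receipts: $20,370 + $20,826 + $13,288 + $7,660 + $4,354 + $7,864 + $29,413 + $23,346 + $12,665 + $18,484 + $24,730 + $26,173 = $209,173.
$200,000 < $209,173 ≤ $220,000, so Category B applies.

Category B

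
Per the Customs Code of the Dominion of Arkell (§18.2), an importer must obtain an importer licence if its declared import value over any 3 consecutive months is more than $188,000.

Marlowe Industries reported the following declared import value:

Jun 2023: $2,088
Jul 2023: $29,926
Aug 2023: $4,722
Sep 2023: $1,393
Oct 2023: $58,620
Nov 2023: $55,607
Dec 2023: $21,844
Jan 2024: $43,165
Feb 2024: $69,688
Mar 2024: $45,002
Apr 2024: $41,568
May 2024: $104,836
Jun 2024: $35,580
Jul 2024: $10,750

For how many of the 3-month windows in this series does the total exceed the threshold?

1

Jun 2023–Aug 2023: $2,088 + $29,926 + $4,722 = $36,736 (under)
Jul 2023–Sep 2023: $29,926 + $4,722 + $1,393 = $36,041 (under)
Aug 2023–Oct 2023: $4,722 + $1,393 + $58,620 = $64,735 (under)
Sep 2023–Nov 2023: $1,393 + $58,620 + $55,607 = $115,620 (under)
Oct 2023–Dec 2023: $58,620 + $55,607 + $21,844 = $136,071 (under)
Nov 2023–Jan 2024: $55,607 + $21,844 + $43,165 = $120,616 (under)
Dec 2023–Feb 2024: $21,844 + $43,165 + $69,688 = $134,697 (under)
Jan 2024–Mar 2024: $43,165 + $69,688 + $45,002 = $157,855 (under)
Feb 2024–Apr 2024: $69,688 + $45,002 + $41,568 = $156,258 (under)
Mar 2024–May 2024: $45,002 + $41,568 + $104,836 = $191,406 (over)
Apr 2024–Jun 2024: $41,568 + $104,836 + $35,580 = $181,984 (under)
May 2024–Jul 2024: $104,836 + $35,580 + $10,750 = $151,166 (under)
1 window exceeds the threshold.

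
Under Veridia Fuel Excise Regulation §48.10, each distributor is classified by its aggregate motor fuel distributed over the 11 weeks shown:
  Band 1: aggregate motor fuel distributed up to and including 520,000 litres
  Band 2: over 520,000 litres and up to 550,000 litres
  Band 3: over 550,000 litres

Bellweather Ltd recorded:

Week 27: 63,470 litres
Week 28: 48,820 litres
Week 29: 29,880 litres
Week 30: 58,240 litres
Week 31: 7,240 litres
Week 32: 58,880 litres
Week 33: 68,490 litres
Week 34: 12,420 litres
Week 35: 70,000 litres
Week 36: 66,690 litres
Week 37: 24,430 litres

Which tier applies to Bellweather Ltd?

Aggregate motor fuel distributed: 63,470 litres + 48,820 litres + 29,880 litres + 58,240 litres + 7,240 litres + 58,880 litres + 68,490 litres + 12,420 litres + 70,000 litres + 66,690 litres + 24,430 litres = 508,560 litres.
508,560 litres ≤ 520,000 litres, so Band 1 applies.

Band 1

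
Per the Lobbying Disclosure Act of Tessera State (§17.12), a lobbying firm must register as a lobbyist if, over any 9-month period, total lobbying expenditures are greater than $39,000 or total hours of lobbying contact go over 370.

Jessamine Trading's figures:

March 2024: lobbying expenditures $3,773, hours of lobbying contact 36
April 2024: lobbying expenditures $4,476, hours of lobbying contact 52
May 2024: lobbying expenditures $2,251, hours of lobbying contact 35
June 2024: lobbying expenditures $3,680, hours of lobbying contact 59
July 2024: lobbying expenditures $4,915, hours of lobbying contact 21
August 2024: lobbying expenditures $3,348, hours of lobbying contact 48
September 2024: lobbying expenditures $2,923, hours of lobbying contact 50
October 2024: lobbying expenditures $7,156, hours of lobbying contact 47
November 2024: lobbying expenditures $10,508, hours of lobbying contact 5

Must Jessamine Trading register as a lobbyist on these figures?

Total lobbying expenditures: $3,773 + $4,476 + $2,251 + $3,680 + $4,915 + $3,348 + $2,923 + $7,156 + $10,508 = $43,030 (> $39,000).
Total hours of lobbying contact: 36 + 52 + 35 + 59 + 21 + 48 + 50 + 47 + 5 = 353 (≤ 370).
The test is 'or': at least one threshold is exceeded.

Yes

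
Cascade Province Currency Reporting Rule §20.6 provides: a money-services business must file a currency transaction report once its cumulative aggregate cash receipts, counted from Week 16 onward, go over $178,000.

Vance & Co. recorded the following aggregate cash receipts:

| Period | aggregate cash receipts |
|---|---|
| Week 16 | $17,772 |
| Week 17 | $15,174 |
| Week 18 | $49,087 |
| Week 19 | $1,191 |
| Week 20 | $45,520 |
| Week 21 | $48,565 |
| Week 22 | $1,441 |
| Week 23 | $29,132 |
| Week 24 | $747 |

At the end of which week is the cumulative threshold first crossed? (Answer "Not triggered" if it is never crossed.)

Through Week 16: $17,772
Through Week 17: $32,946
Through Week 18: $82,033
Through Week 19: $83,224
Through Week 20: $128,744
Through Week 21: $177,309
Through Week 22: $178,750 ← exceeds threshold

Week 22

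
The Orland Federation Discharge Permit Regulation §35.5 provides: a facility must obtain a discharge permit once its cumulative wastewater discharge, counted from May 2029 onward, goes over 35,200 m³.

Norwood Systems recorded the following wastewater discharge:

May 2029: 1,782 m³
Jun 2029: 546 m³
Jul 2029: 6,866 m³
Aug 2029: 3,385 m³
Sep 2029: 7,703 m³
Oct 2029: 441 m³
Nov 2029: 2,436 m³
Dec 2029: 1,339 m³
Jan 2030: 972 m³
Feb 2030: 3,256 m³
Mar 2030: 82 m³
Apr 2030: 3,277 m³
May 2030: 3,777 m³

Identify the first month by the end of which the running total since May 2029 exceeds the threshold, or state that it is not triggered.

Through May 2029: 1,782 m³
Through Jun 2029: 2,328 m³
Through Jul 2029: 9,194 m³
Through Aug 2029: 12,579 m³
Through Sep 2029: 20,282 m³
Through Oct 2029: 20,723 m³
Through Nov 2029: 23,159 m³
Through Dec 2029: 24,498 m³
Through Jan 2030: 25,470 m³
Through Feb 2030: 28,726 m³
Through Mar 2030: 28,808 m³
Through Apr 2030: 32,085 m³
Through May 2030: 35,862 m³ ← exceeds threshold

May 2030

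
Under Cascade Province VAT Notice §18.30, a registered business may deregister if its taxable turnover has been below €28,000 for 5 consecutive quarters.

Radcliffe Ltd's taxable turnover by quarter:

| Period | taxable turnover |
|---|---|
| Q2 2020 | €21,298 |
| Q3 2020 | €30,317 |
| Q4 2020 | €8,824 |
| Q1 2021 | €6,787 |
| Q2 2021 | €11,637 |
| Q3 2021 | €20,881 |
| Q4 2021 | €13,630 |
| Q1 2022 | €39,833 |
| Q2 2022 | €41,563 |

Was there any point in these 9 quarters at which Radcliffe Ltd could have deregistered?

Yes

Quarters below €28,000: Q2 2020, Q4 2020, Q1 2021, Q2 2021, Q3 2021, Q4 2021.
Longest run of consecutive quarters below the threshold: 5.
5 ≥ 5, so Radcliffe Ltd became eligible.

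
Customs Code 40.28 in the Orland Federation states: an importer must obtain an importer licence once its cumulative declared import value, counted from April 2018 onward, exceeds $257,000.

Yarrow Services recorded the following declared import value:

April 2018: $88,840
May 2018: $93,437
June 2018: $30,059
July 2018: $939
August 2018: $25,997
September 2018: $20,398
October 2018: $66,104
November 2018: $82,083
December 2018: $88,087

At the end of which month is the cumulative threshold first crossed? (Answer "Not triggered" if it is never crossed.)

Through April 2018: $88,840
Through May 2018: $182,277
Through June 2018: $212,336
Through July 2018: $213,275
Through August 2018: $239,272
Through September 2018: $259,670 ← exceeds threshold

September 2018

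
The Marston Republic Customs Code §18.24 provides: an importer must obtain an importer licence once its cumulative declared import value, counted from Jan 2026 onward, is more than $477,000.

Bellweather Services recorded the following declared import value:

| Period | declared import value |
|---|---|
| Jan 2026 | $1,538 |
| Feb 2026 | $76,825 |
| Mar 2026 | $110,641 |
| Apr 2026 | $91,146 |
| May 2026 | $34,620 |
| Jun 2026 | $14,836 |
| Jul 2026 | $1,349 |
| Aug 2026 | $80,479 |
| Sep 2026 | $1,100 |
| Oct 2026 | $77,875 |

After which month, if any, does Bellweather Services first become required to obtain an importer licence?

Oct 2026

Through Jan 2026: $1,538
Through Feb 2026: $78,363
Through Mar 2026: $189,004
Through Apr 2026: $280,150
Through May 2026: $314,770
Through Jun 2026: $329,606
Through Jul 2026: $330,955
Through Aug 2026: $411,434
Through Sep 2026: $412,534
Through Oct 2026: $490,409 ← exceeds threshold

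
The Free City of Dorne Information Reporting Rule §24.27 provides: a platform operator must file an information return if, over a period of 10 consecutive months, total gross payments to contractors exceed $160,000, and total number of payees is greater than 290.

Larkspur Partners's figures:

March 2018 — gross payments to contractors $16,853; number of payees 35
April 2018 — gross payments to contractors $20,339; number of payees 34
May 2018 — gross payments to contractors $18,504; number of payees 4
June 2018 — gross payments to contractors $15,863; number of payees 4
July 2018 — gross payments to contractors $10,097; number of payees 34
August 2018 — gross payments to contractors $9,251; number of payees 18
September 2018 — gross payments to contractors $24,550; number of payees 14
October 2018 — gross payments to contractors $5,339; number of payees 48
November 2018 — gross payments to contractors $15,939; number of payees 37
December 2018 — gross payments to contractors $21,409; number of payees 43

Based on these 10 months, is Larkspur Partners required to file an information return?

No

Total gross payments to contractors: $16,853 + $20,339 + $18,504 + $15,863 + $10,097 + $9,251 + $24,550 + $5,339 + $15,939 + $21,409 = $158,144 (≤ $160,000).
Total number of payees: 35 + 34 + 4 + 4 + 34 + 18 + 14 + 48 + 37 + 43 = 271 (≤ 290).
The test is 'and': the rule requires both, and at least one is not exceeded.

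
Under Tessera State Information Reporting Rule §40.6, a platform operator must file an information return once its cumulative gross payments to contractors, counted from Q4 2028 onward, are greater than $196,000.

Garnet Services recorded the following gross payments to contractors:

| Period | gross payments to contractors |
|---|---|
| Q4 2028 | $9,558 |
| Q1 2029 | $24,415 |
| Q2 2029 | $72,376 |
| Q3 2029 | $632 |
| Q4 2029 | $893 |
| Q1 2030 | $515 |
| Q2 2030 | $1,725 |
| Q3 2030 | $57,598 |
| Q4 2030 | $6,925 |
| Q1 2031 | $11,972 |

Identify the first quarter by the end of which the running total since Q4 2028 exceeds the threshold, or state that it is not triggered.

Through Q4 2028: $9,558
Through Q1 2029: $33,973
Through Q2 2029: $106,349
Through Q3 2029: $106,981
Through Q4 2029: $107,874
Through Q1 2030: $108,389
Through Q2 2030: $110,114
Through Q3 2030: $167,712
Through Q4 2030: $174,637
Through Q1 2031: $186,609
Final cumulative total $186,609 ≤ $196,000; the threshold is never exceeded.

Not triggered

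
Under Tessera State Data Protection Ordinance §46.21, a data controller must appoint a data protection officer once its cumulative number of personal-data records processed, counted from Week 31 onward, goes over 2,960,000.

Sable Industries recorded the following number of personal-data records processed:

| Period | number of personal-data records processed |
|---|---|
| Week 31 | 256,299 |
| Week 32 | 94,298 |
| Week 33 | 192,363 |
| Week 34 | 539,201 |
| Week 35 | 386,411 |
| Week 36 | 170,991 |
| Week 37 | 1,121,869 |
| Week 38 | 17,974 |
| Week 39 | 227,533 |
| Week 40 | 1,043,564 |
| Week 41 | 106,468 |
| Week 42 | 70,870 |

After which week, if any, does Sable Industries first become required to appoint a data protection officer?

Through Week 31: 256,299
Through Week 32: 350,597
Through Week 33: 542,960
Through Week 34: 1,082,161
Through Week 35: 1,468,572
Through Week 36: 1,639,563
Through Week 37: 2,761,432
Through Week 38: 2,779,406
Through Week 39: 3,006,939 ← exceeds threshold

Week 39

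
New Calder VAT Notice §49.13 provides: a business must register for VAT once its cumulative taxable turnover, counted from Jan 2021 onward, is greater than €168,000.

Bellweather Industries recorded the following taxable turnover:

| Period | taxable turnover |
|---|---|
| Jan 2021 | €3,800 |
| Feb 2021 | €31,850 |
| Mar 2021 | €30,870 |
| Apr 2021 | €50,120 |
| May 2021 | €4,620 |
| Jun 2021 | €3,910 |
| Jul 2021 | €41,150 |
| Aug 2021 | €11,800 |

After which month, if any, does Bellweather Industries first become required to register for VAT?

Aug 2021

Through Jan 2021: €3,800
Through Feb 2021: €35,650
Through Mar 2021: €66,520
Through Apr 2021: €116,640
Through May 2021: €121,260
Through Jun 2021: €125,170
Through Jul 2021: €166,320
Through Aug 2021: €178,120 ← exceeds threshold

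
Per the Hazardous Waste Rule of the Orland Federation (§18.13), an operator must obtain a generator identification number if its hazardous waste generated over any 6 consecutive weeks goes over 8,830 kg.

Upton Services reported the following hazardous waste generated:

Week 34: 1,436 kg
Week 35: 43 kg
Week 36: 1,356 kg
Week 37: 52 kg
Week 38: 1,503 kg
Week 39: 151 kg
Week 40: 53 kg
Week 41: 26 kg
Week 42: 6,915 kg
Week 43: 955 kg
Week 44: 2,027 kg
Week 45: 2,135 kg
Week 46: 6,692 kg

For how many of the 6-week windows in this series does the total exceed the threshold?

Week 34–Week 39: 1,436 kg + 43 kg + 1,356 kg + 52 kg + 1,503 kg + 151 kg = 4,541 kg (under)
Week 35–Week 40: 43 kg + 1,356 kg + 52 kg + 1,503 kg + 151 kg + 53 kg = 3,158 kg (under)
Week 36–Week 41: 1,356 kg + 52 kg + 1,503 kg + 151 kg + 53 kg + 26 kg = 3,141 kg (under)
Week 37–Week 42: 52 kg + 1,503 kg + 151 kg + 53 kg + 26 kg + 6,915 kg = 8,700 kg (under)
Week 38–Week 43: 1,503 kg + 151 kg + 53 kg + 26 kg + 6,915 kg + 955 kg = 9,603 kg (over)
Week 39–Week 44: 151 kg + 53 kg + 26 kg + 6,915 kg + 955 kg + 2,027 kg = 10,127 kg (over)
Week 40–Week 45: 53 kg + 26 kg + 6,915 kg + 955 kg + 2,027 kg + 2,135 kg = 12,111 kg (over)
Week 41–Week 46: 26 kg + 6,915 kg + 955 kg + 2,027 kg + 2,135 kg + 6,692 kg = 18,750 kg (over)
4 windows exceed the threshold.

4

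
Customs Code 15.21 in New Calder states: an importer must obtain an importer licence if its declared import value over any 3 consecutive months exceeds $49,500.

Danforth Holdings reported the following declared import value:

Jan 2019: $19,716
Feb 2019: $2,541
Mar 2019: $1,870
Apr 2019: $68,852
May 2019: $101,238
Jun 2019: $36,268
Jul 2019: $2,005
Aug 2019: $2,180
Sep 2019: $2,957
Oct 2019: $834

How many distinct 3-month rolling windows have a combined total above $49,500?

4

Jan 2019–Mar 2019: $19,716 + $2,541 + $1,870 = $24,127 (under)
Feb 2019–Apr 2019: $2,541 + $1,870 + $68,852 = $73,263 (over)
Mar 2019–May 2019: $1,870 + $68,852 + $101,238 = $171,960 (over)
Apr 2019–Jun 2019: $68,852 + $101,238 + $36,268 = $206,358 (over)
May 2019–Jul 2019: $101,238 + $36,268 + $2,005 = $139,511 (over)
Jun 2019–Aug 2019: $36,268 + $2,005 + $2,180 = $40,453 (under)
Jul 2019–Sep 2019: $2,005 + $2,180 + $2,957 = $7,142 (under)
Aug 2019–Oct 2019: $2,180 + $2,957 + $834 = $5,971 (under)
4 windows exceed the threshold.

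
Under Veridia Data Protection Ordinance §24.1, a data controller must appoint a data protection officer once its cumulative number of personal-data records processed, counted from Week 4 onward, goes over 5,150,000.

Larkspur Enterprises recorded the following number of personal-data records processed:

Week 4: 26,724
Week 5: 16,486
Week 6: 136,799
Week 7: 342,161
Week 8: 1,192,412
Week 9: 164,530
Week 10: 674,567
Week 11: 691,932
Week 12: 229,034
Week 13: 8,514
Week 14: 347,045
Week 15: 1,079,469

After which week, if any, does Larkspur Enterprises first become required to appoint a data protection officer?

Through Week 4: 26,724
Through Week 5: 43,210
Through Week 6: 180,009
Through Week 7: 522,170
Through Week 8: 1,714,582
Through Week 9: 1,879,112
Through Week 10: 2,553,679
Through Week 11: 3,245,611
Through Week 12: 3,474,645
Through Week 13: 3,483,159
Through Week 14: 3,830,204
Through Week 15: 4,909,673
Final cumulative total 4,909,673 ≤ 5,150,000; the threshold is never exceeded.

Not triggered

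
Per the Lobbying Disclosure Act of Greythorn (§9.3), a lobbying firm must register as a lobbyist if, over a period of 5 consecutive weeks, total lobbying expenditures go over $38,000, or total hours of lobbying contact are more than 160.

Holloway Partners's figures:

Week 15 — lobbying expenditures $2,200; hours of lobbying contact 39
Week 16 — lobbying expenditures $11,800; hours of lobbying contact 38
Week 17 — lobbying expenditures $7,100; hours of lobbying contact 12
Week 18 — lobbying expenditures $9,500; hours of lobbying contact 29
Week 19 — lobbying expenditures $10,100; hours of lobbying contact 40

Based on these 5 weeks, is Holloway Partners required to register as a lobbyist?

Total lobbying expenditures: $2,200 + $11,800 + $7,100 + $9,500 + $10,100 = $40,700 (> $38,000).
Total hours of lobbying contact: 39 + 38 + 12 + 29 + 40 = 158 (≤ 160).
The test is 'or': at least one threshold is exceeded.

Yes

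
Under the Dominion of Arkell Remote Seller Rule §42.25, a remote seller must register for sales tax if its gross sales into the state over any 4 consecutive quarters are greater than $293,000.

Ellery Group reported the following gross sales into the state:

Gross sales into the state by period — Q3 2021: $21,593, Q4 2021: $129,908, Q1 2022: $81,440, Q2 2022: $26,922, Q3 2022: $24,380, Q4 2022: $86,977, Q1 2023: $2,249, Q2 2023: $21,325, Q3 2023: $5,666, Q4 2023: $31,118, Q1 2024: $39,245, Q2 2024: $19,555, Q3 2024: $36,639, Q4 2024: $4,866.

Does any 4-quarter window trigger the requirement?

Q3 2021–Q2 2022: $21,593 + $129,908 + $81,440 + $26,922 = $259,863 (under)
Q4 2021–Q3 2022: $129,908 + $81,440 + $26,922 + $24,380 = $262,650 (under)
Q1 2022–Q4 2022: $81,440 + $26,922 + $24,380 + $86,977 = $219,719 (under)
Q2 2022–Q1 2023: $26,922 + $24,380 + $86,977 + $2,249 = $140,528 (under)
Q3 2022–Q2 2023: $24,380 + $86,977 + $2,249 + $21,325 = $134,931 (under)
Q4 2022–Q3 2023: $86,977 + $2,249 + $21,325 + $5,666 = $116,217 (under)
Q1 2023–Q4 2023: $2,249 + $21,325 + $5,666 + $31,118 = $60,358 (under)
Q2 2023–Q1 2024: $21,325 + $5,666 + $31,118 + $39,245 = $97,354 (under)
Q3 2023–Q2 2024: $5,666 + $31,118 + $39,245 + $19,555 = $95,584 (under)
Q4 2023–Q3 2024: $31,118 + $39,245 + $19,555 + $36,639 = $126,557 (under)
Q1 2024–Q4 2024: $39,245 + $19,555 + $36,639 + $4,866 = $100,305 (under)
No window exceeds $293,000.

No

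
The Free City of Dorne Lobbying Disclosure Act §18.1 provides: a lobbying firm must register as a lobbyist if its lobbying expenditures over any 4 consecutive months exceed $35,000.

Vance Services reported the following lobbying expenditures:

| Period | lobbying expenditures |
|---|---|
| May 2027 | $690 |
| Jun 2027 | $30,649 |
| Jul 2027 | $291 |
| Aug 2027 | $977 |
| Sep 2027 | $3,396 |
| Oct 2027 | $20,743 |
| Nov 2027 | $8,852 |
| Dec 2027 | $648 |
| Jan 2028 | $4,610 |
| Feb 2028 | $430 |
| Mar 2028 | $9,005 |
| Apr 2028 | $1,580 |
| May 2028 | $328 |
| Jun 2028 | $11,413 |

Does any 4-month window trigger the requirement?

May 2027–Aug 2027: $690 + $30,649 + $291 + $977 = $32,607 (under)
Jun 2027–Sep 2027: $30,649 + $291 + $977 + $3,396 = $35,313 (over)
Jul 2027–Oct 2027: $291 + $977 + $3,396 + $20,743 = $25,407 (under)
Aug 2027–Nov 2027: $977 + $3,396 + $20,743 + $8,852 = $33,968 (under)
Sep 2027–Dec 2027: $3,396 + $20,743 + $8,852 + $648 = $33,639 (under)
Oct 2027–Jan 2028: $20,743 + $8,852 + $648 + $4,610 = $34,853 (under)
Nov 2027–Feb 2028: $8,852 + $648 + $4,610 + $430 = $14,540 (under)
Dec 2027–Mar 2028: $648 + $4,610 + $430 + $9,005 = $14,693 (under)
Jan 2028–Apr 2028: $4,610 + $430 + $9,005 + $1,580 = $15,625 (under)
Feb 2028–May 2028: $430 + $9,005 + $1,580 + $328 = $11,343 (under)
Mar 2028–Jun 2028: $9,005 + $1,580 + $328 + $11,413 = $22,326 (under)
At least one window exceeds $35,000.

Yes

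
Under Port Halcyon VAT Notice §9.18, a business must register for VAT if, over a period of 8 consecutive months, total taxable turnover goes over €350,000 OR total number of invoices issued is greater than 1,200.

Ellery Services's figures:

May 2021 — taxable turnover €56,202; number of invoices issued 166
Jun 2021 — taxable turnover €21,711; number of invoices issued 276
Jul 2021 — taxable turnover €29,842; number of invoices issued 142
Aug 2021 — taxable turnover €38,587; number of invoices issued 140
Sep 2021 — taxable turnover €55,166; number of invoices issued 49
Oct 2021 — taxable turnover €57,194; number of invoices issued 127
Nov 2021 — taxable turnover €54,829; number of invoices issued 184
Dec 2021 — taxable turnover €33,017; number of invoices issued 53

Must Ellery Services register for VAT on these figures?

Total taxable turnover: €56,202 + €21,711 + €29,842 + €38,587 + €55,166 + €57,194 + €54,829 + €33,017 = €346,548 (≤ €350,000).
Total number of invoices issued: 166 + 276 + 142 + 140 + 49 + 127 + 184 + 53 = 1,137 (≤ 1,200).
The test is 'or': neither threshold is exceeded.

No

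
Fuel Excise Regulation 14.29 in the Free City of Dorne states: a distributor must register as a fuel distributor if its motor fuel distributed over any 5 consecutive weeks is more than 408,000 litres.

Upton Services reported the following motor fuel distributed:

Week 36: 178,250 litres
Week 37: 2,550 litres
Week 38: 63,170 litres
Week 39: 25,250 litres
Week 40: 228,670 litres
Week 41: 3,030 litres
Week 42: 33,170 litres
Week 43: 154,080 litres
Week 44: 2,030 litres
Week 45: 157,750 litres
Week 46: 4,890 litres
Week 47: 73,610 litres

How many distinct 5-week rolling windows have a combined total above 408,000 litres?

3

Week 36–Week 40: 178,250 litres + 2,550 litres + 63,170 litres + 25,250 litres + 228,670 litres = 497,890 litres (over)
Week 37–Week 41: 2,550 litres + 63,170 litres + 25,250 litres + 228,670 litres + 3,030 litres = 322,670 litres (under)
Week 38–Week 42: 63,170 litres + 25,250 litres + 228,670 litres + 3,030 litres + 33,170 litres = 353,290 litres (under)
Week 39–Week 43: 25,250 litres + 228,670 litres + 3,030 litres + 33,170 litres + 154,080 litres = 444,200 litres (over)
Week 40–Week 44: 228,670 litres + 3,030 litres + 33,170 litres + 154,080 litres + 2,030 litres = 420,980 litres (over)
Week 41–Week 45: 3,030 litres + 33,170 litres + 154,080 litres + 2,030 litres + 157,750 litres = 350,060 litres (under)
Week 42–Week 46: 33,170 litres + 154,080 litres + 2,030 litres + 157,750 litres + 4,890 litres = 351,920 litres (under)
Week 43–Week 47: 154,080 litres + 2,030 litres + 157,750 litres + 4,890 litres + 73,610 litres = 392,360 litres (under)
3 windows exceed the threshold.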